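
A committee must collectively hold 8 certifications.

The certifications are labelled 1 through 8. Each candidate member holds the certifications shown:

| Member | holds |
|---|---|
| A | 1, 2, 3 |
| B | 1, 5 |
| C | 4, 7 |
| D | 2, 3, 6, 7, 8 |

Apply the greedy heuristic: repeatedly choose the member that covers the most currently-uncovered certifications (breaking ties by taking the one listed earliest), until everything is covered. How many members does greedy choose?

3

Greedy: pick D (covers 5 new) → pick B (covers 2 new) → pick C (covers 1 new). Total picks: 3.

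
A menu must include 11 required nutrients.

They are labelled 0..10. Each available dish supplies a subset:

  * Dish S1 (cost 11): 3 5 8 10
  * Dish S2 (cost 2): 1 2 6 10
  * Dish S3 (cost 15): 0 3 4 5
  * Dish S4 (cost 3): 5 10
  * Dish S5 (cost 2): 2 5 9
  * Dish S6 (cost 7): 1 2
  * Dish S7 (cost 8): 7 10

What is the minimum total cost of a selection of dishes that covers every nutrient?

38

S1, S2, S3, S5, S7 together cover every nutrient (S1 ∪ S2 ∪ S3 ∪ S5 ∪ S7 = {0, 1, 2, 3, 4, 5, 6, 7, 8, 9, 10}); total cost 11 + 2 + 15 + 2 + 8 = 38.
No covering selection has total cost below 38.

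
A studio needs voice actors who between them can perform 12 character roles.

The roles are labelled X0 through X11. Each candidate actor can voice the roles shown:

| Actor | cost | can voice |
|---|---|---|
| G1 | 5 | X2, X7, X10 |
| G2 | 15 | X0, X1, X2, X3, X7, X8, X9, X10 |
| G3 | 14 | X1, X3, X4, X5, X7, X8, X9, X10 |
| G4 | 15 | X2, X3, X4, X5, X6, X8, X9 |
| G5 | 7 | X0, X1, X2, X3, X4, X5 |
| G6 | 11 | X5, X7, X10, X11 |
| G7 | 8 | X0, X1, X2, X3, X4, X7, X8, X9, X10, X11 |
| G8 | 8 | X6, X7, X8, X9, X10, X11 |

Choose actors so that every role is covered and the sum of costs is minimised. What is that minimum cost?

15

G5, G8 together cover every role (G5 ∪ G8 = {X0, X1, X2, X3, X4, X5, X6, X7, X8, X9, X10, X11}); total cost 7 + 8 = 15.
The greedy pick G7, G5, G8 costs 23; no covering selection beats 15.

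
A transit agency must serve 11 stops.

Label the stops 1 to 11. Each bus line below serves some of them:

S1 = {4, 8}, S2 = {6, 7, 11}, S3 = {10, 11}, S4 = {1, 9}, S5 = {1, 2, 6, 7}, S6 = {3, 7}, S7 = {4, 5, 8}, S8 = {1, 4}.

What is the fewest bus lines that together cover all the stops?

S3 and S4 and S5 and S6 and S7 together: S3 ∪ S4 ∪ S5 ∪ S6 ∪ S7 = {1, 2, 3, 4, 5, 6, 7, 8, 9, 10, 11} — every stop is covered.
No 4 of the 8 bus lines cover everything (all 70 combinations miss at least one stop), so 5 is optimal.

5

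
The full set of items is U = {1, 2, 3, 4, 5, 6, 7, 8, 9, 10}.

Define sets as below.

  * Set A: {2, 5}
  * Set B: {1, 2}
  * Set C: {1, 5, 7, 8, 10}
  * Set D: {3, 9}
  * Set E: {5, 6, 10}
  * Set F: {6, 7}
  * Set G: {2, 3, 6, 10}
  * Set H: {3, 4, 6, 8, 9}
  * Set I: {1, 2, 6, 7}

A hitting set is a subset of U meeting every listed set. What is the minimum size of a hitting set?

Take T = {2, 3, 6, 7}. Each listed set contains at least one of these, so T is a hitting set of size 4.
No choice of 3 items meets every set, so 4 is the minimum.

4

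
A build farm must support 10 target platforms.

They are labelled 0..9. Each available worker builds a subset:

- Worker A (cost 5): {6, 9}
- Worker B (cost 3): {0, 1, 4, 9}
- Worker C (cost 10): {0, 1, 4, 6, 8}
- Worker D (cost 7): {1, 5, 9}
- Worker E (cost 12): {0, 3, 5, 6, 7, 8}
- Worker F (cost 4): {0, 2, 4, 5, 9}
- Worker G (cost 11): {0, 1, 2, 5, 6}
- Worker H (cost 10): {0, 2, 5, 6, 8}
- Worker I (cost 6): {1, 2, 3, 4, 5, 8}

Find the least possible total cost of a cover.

B, E, F together cover every platform (B ∪ E ∪ F = {0, 1, 2, 3, 4, 5, 6, 7, 8, 9}); total cost 3 + 12 + 4 = 19.
The greedy pick B, I, A, E costs 26; no covering selection beats 19.

19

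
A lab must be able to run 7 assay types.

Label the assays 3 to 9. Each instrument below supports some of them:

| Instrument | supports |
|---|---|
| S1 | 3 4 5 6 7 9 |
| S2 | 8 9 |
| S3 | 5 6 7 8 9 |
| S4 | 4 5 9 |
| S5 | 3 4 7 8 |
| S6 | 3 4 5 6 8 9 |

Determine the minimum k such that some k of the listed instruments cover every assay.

Take {S5, S6}. Their union is {3, 4, 5, 6, 7, 8, 9}, which is all 7 assays.
No single instrument has all 7 assays (the largest, S1, has 6), so 2 is optimal.

2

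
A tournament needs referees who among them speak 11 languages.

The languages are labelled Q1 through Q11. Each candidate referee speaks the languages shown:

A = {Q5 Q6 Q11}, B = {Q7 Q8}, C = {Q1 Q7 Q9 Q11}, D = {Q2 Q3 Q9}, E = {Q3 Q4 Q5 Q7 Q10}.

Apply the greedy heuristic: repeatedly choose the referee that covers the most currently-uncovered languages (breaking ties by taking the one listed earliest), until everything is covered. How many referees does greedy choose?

5

Greedy: pick E (covers 5 new) → pick C (covers 3 new) → pick A (covers 1 new) → pick B (covers 1 new) → pick D (covers 1 new). Total picks: 5.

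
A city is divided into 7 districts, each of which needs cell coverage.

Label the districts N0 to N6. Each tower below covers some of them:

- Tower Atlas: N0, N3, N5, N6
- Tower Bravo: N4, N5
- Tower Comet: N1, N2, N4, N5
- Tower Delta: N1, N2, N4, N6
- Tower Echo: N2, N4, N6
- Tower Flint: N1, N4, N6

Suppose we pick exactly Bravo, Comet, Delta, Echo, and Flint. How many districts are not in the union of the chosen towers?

2

Union of Bravo, Comet, Delta, Echo, Flint = {N1, N2, N4, N5, N6}.
Not covered: N0, N3 — 2 districts.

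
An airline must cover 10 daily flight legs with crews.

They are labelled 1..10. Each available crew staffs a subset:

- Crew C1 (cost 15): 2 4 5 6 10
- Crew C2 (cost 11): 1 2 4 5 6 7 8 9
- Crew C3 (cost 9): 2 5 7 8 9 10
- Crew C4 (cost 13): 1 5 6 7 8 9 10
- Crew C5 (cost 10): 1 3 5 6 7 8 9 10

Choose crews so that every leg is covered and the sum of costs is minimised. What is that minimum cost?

21

C2, C5 together cover every leg (C2 ∪ C5 = {1, 2, 3, 4, 5, 6, 7, 8, 9, 10}); total cost 11 + 10 = 21.
No covering selection has total cost below 21.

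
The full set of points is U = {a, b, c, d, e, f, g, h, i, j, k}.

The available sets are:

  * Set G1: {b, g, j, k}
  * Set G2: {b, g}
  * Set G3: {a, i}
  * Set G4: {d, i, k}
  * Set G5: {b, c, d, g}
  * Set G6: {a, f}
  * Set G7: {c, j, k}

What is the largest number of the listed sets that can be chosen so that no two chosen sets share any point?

G2, G6, G7 are pairwise disjoint (G2={b,g}; G6={a,f}; G7={c,j,k}).
Every remaining set overlaps one of these, and no 4 of the listed sets are pairwise disjoint, so 3 is the maximum.

3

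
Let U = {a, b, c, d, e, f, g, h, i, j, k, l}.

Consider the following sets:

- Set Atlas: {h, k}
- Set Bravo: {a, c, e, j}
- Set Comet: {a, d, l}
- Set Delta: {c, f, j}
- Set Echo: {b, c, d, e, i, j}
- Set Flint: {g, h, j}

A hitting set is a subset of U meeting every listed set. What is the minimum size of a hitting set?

3

T = {d, j, k} meets every set (each contains at least one member of T), and |T| = 3.
The sets Atlas, Comet, Delta are pairwise disjoint, so any hitting set needs a separate item for each — at least 3. Hence 3 is optimal.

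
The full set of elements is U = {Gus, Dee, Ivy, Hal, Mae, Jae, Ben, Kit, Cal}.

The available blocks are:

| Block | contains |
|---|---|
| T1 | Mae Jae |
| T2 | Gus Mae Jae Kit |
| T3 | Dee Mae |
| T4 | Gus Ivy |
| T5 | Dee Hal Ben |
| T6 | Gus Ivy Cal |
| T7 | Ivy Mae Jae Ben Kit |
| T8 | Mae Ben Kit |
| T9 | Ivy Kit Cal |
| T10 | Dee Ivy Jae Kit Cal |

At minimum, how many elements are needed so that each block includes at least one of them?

3

Take H = {Dee, Ivy, Mae}. Each listed block contains at least one of these, so H is a hitting set of size 3.
The blocks T1, T5, T6 are pairwise disjoint, so any hitting set needs a separate element for each — at least 3. Hence 3 is optimal.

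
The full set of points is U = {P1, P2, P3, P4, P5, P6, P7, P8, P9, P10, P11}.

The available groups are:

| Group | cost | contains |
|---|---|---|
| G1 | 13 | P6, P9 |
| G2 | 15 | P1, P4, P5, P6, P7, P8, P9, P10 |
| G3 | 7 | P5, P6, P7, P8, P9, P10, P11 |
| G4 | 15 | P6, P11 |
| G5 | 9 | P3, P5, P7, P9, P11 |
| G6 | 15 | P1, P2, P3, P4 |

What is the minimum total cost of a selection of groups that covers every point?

G3, G6 together cover every point (G3 ∪ G6 = {P1, P2, P3, P4, P5, P6, P7, P8, P9, P10, P11}); total cost 7 + 15 = 22.
No covering selection has total cost below 22.

22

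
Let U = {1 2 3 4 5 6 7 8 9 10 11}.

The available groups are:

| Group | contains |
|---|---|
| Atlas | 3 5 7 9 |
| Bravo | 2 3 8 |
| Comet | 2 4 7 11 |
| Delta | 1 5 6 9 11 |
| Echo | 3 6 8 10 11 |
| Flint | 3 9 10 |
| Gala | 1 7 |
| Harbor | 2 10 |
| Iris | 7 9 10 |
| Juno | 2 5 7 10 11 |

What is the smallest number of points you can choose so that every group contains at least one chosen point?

4

H = {2, 3, 7, 9} meets every group (each contains at least one member of H), and |H| = 4.
No choice of 3 points meets every group, so 4 is the minimum.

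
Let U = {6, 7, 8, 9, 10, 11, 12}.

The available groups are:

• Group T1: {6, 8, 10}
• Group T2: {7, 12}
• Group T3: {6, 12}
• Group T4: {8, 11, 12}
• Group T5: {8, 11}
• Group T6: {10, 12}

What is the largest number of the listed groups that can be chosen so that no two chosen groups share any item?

T1, T2 are pairwise disjoint (T1={6,8,10}; T2={7,12}).
Every remaining group overlaps one of these, and no 3 of the listed groups are pairwise disjoint, so 2 is the maximum.

2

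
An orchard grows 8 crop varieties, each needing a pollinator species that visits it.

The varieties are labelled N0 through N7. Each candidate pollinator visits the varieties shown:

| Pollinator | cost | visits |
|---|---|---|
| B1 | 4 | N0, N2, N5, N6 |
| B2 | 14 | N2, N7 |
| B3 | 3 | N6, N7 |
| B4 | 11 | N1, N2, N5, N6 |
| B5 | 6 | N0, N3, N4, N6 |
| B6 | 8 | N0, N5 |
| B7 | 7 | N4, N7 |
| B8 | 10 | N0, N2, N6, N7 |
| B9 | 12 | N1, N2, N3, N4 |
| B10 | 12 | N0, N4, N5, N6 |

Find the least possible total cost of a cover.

19

B1, B3, B9 together cover every variety (B1 ∪ B3 ∪ B9 = {N0, N1, N2, N3, N4, N5, N6, N7}); total cost 4 + 3 + 12 = 19.
The greedy pick B1, B3, B5, B4 costs 24; no covering selection beats 19.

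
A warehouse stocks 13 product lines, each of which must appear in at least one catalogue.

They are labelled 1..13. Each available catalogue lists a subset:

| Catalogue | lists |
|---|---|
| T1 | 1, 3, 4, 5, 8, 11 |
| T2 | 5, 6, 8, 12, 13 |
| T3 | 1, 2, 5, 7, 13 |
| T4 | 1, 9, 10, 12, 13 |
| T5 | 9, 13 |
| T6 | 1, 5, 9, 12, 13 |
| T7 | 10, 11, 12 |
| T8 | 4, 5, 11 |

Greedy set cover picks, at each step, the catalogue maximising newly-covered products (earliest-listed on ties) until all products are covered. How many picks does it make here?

4

Greedy: pick T1 (covers 6 new) → pick T4 (covers 4 new) → pick T3 (covers 2 new) → pick T2 (covers 1 new). Total picks: 4.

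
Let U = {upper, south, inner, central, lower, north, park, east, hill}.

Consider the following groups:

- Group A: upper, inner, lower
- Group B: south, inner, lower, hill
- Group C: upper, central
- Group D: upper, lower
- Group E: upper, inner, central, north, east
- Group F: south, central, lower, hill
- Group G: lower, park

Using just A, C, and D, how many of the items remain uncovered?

5

Union of A, C, D = {upper, inner, central, lower}.
Not covered: south, north, park, east, hill — 5 items.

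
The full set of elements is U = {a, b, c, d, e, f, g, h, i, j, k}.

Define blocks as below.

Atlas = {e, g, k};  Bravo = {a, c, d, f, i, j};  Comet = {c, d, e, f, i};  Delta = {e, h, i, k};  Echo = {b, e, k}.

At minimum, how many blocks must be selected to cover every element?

Take {Atlas, Bravo, Delta, Echo}. Their union is {a, b, c, d, e, f, g, h, i, j, k}, which is all 11 elements.
No 3 of the 5 blocks cover everything (all 10 combinations miss at least one element), so 4 is optimal.

4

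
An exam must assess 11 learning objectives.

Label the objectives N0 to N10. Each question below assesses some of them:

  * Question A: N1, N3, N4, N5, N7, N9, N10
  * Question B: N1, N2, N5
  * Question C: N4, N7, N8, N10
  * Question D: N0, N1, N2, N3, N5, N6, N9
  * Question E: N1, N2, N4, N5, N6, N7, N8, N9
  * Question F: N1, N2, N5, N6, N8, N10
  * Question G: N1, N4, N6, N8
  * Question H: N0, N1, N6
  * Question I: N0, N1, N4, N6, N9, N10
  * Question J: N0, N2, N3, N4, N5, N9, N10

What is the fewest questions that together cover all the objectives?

2

E and J together: E ∪ J = {N0, N1, N2, N3, N4, N5, N6, N7, N8, N9, N10} — every objective is covered.
No single question has all 11 objectives (the largest, E, has 8), so 2 is optimal.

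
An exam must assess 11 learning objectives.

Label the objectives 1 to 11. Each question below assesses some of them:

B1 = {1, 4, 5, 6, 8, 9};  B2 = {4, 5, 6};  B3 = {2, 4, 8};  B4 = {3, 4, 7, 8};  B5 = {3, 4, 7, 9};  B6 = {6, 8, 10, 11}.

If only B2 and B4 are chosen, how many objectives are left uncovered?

5

Union of B2, B4 = {3, 4, 5, 6, 7, 8}.
Not covered: 1, 2, 9, 10, 11 — 5 objectives.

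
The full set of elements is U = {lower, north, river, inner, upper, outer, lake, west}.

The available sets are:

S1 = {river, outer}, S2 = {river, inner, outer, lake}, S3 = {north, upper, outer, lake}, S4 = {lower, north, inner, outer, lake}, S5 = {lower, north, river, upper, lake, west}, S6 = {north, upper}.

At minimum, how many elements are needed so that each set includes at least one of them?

H = {north, river} meets every set (each contains at least one member of H), and |H| = 2.
The sets S1, S6 are pairwise disjoint, so any hitting set needs a separate element for each — at least 2. Hence 2 is optimal.

2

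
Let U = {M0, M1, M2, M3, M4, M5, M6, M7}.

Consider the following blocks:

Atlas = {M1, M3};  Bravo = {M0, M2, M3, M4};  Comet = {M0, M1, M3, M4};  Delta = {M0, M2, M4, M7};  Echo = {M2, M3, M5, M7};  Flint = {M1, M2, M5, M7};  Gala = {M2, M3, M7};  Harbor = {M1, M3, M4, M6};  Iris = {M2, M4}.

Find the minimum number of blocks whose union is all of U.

3

Bravo and Flint and Harbor together: Bravo ∪ Flint ∪ Harbor = {M0, M1, M2, M3, M4, M5, M6, M7} — every item is covered.
Only Harbor contains M6, so Harbor is forced; the remaining 4 items need at least 2 more blocks (each remaining block adds at most 3) — so at least 3 blocks are needed, and 3 is optimal.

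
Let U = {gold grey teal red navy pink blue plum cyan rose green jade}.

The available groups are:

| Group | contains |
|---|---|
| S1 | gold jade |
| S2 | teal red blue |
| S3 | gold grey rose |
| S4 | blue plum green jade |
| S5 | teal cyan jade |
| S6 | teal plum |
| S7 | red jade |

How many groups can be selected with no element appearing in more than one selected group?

3

S3, S6, S7 are pairwise disjoint (S3={gold,grey,rose}; S6={teal,plum}; S7={red,jade}).
Every remaining group overlaps one of these, and no 4 of the listed groups are pairwise disjoint, so 3 is the maximum.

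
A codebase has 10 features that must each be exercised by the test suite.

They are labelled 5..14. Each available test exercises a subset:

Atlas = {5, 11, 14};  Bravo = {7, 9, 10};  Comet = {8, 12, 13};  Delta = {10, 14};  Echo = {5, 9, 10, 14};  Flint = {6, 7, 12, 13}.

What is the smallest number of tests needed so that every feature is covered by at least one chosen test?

4

Take {Atlas, Bravo, Comet, Flint}. Their union is {5, 6, 7, 8, 9, 10, 11, 12, 13, 14}, which is all 10 features.
No 3 of the 6 tests cover everything (all 20 combinations miss at least one feature), so 4 is optimal.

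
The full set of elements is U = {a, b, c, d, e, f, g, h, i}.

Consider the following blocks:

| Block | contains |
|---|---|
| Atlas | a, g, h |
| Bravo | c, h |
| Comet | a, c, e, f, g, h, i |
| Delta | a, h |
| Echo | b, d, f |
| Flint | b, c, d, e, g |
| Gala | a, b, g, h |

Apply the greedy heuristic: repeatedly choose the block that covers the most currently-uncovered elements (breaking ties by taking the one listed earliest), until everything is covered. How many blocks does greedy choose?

Greedy: pick Comet (covers 7 new) → pick Echo (covers 2 new). Total picks: 2.

2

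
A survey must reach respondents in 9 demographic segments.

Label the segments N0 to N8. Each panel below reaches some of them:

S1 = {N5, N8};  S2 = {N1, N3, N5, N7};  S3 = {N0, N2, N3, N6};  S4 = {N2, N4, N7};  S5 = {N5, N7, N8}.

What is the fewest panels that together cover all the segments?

S1 and S2 and S3 and S4 together: S1 ∪ S2 ∪ S3 ∪ S4 = {N0, N1, N2, N3, N4, N5, N6, N7, N8} — every segment is covered.
No 3 of the 5 panels cover everything (all 10 combinations miss at least one segment), so 4 is optimal.

4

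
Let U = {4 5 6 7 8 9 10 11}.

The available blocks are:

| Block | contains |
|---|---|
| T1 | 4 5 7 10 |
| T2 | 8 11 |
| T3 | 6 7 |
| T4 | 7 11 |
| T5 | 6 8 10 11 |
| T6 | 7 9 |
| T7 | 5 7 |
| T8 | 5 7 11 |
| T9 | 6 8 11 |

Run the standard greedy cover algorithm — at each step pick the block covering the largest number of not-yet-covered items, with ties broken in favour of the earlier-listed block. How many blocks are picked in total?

3

Greedy: pick T1 (covers 4 new) → pick T5 (covers 3 new) → pick T6 (covers 1 new). Total picks: 3.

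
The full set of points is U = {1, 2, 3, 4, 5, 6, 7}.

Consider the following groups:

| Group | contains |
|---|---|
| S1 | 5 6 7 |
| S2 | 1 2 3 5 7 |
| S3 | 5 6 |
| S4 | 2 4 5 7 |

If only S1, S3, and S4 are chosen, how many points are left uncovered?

2

Union of S1, S3, S4 = {2, 4, 5, 6, 7}.
Not covered: 1, 3 — 2 points.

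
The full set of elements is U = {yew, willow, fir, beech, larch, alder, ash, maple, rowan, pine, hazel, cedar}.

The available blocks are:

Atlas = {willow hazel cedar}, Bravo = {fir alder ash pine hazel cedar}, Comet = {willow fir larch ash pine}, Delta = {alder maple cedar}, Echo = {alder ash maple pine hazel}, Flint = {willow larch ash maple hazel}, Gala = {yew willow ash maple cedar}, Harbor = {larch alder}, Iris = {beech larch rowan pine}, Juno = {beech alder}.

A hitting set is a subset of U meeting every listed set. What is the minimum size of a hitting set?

3

Take H = {willow, beech, alder}. Each listed block contains at least one of these, so H is a hitting set of size 3.
No choice of 2 elements meets every block, so 3 is the minimum.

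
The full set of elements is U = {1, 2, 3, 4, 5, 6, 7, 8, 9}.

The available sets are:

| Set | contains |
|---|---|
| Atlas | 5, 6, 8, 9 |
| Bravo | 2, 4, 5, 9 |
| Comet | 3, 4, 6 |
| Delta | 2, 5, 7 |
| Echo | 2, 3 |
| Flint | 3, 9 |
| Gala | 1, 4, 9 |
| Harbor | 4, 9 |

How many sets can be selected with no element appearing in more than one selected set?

Atlas, Echo are pairwise disjoint (Atlas={5,6,8,9}; Echo={2,3}).
Every remaining set overlaps one of these, and no 3 of the listed sets are pairwise disjoint, so 2 is the maximum.

2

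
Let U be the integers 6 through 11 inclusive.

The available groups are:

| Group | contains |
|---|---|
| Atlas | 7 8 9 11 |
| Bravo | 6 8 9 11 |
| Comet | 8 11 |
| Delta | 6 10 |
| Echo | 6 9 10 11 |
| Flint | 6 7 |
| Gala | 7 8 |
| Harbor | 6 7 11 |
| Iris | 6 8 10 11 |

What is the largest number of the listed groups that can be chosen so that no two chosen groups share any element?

Comet, Flint are pairwise disjoint (Comet={8,11}; Flint={6,7}).
Every remaining group overlaps one of these, and no 3 of the listed groups are pairwise disjoint, so 2 is the maximum.

2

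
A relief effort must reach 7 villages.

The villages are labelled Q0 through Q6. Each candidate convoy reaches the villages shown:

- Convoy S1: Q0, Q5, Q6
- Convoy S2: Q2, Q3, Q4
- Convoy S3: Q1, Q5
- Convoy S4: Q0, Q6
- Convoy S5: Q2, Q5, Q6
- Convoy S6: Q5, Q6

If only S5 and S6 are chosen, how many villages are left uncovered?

Union of S5, S6 = {Q2, Q5, Q6}.
Not covered: Q0, Q1, Q3, Q4 — 4 villages.

4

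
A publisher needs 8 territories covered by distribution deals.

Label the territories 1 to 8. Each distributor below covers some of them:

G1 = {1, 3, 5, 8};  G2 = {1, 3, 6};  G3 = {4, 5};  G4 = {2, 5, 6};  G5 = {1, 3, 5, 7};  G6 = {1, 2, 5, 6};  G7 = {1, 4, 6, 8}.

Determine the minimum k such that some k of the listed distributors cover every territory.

3

G4 and G5 and G7 together: G4 ∪ G5 ∪ G7 = {1, 2, 3, 4, 5, 6, 7, 8} — every territory is covered.
Only G5 contains 7, so G5 is forced; the remaining 4 territories need at least 2 more distributors (each remaining distributor adds at most 3) — so at least 3 distributors are needed, and 3 is optimal.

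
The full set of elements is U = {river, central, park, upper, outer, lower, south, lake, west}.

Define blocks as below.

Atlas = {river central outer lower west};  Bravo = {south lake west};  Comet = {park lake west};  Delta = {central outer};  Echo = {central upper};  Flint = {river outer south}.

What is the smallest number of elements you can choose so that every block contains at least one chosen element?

3

H = {central, south, lake} meets every block (each contains at least one member of H), and |H| = 3.
The blocks Comet, Echo, Flint are pairwise disjoint, so any hitting set needs a separate element for each — at least 3. Hence 3 is optimal.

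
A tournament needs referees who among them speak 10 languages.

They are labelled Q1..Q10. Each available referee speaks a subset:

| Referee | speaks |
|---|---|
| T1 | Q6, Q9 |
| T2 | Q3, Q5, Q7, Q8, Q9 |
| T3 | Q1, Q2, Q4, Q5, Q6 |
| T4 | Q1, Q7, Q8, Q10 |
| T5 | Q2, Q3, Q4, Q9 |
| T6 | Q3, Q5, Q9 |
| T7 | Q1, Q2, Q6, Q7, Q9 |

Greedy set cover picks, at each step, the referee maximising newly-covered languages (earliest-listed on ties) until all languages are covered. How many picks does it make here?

Greedy: pick T2 (covers 5 new) → pick T3 (covers 4 new) → pick T4 (covers 1 new). Total picks: 3.

3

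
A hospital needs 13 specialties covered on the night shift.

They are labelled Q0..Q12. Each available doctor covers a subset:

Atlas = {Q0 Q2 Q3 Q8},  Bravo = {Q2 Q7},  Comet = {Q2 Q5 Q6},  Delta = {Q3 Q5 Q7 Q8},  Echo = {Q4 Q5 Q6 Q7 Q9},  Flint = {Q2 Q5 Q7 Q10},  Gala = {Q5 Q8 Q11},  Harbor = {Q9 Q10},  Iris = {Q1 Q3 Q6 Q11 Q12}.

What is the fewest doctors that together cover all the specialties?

Take {Atlas, Echo, Flint, Iris}. Their union is {Q0, Q1, Q2, Q3, Q4, Q5, Q6, Q7, Q8, Q9, Q10, Q11, Q12}, which is all 13 specialties.
No 3 of the 9 doctors cover everything (all 84 combinations miss at least one specialty), so 4 is optimal.

4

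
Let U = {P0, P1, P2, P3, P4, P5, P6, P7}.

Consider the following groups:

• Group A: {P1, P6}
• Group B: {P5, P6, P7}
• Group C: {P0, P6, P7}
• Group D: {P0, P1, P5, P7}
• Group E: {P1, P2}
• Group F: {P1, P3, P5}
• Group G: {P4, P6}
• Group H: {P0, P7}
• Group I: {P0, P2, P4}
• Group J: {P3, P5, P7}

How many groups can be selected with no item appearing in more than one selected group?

E, G, H are pairwise disjoint (E={P1,P2}; G={P4,P6}; H={P0,P7}).
Every remaining group overlaps one of these, and no 4 of the listed groups are pairwise disjoint, so 3 is the maximum.

3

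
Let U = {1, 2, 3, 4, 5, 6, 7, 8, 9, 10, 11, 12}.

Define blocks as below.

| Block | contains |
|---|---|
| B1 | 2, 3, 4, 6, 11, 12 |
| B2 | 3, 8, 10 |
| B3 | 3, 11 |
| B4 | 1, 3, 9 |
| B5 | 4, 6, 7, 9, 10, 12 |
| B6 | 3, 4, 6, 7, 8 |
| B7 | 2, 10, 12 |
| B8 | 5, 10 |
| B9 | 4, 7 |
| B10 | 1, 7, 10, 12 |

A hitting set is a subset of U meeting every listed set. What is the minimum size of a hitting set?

3

The 3 points {3, 7, 10} hit every block.
The blocks B4, B8, B9 are pairwise disjoint, so any hitting set needs a separate point for each — at least 3. Hence 3 is optimal.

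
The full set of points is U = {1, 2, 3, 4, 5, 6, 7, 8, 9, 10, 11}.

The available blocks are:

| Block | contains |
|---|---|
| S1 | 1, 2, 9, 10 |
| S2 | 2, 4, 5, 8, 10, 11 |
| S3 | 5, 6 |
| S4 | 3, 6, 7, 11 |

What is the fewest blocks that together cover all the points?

3

S1 and S2 and S4 together: S1 ∪ S2 ∪ S4 = {1, 2, 3, 4, 5, 6, 7, 8, 9, 10, 11} — every point is covered.
Only S1 contains 1, so S1 is forced; the remaining 7 points need at least 2 more blocks (each remaining block adds at most 4) — so at least 3 blocks are needed, and 3 is optimal.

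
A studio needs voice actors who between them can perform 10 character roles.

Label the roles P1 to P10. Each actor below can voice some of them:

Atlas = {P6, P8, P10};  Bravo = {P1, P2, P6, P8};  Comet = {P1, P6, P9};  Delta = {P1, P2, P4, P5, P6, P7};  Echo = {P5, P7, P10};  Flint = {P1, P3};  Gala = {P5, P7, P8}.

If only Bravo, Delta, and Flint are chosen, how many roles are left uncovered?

2

Union of Bravo, Delta, Flint = {P1, P2, P3, P4, P5, P6, P7, P8}.
Not covered: P9, P10 — 2 roles.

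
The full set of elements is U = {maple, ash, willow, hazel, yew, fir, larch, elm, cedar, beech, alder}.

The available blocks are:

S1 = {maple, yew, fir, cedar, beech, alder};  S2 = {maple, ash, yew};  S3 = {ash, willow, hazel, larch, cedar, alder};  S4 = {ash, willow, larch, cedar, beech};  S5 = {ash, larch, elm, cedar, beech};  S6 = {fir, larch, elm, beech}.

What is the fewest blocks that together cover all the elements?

3

Take {S2, S3, S6}. Their union is {maple, ash, willow, hazel, yew, fir, larch, elm, cedar, beech, alder}, which is all 11 elements.
Only S3 contains hazel, so S3 is forced; the remaining 5 elements need at least 2 more blocks (each remaining block adds at most 4) — so at least 3 blocks are needed, and 3 is optimal.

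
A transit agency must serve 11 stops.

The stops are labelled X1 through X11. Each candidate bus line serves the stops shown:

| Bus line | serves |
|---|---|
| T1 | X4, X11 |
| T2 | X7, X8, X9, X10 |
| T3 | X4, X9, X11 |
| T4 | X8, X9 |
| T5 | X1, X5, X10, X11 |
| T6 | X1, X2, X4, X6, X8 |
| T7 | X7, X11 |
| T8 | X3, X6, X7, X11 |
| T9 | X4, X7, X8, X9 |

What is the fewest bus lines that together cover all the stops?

T4 and T5 and T6 and T8 together: T4 ∪ T5 ∪ T6 ∪ T8 = {X1, X2, X3, X4, X5, X6, X7, X8, X9, X10, X11} — every stop is covered.
No 3 of the 9 bus lines cover everything (all 84 combinations miss at least one stop), so 4 is optimal.

4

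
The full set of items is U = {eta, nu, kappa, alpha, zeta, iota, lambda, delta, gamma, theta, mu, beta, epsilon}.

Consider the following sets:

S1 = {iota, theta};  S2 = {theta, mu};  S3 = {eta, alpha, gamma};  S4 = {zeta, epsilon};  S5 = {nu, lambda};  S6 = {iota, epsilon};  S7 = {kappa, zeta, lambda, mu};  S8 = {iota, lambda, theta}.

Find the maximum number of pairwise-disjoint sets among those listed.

4

S2, S3, S5, S6 are pairwise disjoint (S2={theta,mu}; S3={eta,alpha,gamma}; S5={nu,lambda}; S6={iota,epsilon}).
Every remaining set overlaps one of these, and no 5 of the listed sets are pairwise disjoint, so 4 is the maximum.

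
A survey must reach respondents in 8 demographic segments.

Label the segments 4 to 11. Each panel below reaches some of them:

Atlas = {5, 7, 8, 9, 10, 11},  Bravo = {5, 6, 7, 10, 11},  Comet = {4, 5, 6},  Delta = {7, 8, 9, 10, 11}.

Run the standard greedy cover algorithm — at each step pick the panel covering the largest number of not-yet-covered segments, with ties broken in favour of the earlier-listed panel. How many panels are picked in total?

Greedy: pick Atlas (covers 6 new) → pick Comet (covers 2 new). Total picks: 2.

2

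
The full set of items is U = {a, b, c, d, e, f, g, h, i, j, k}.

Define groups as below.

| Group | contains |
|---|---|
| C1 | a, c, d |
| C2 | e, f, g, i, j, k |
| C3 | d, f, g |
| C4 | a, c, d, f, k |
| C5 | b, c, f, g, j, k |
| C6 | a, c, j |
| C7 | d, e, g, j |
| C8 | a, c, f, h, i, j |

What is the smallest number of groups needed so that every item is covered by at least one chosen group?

3

C5 and C7 and C8 together: C5 ∪ C7 ∪ C8 = {a, b, c, d, e, f, g, h, i, j, k} — every item is covered.
Only C5 contains b, so C5 is forced; the remaining 5 items need at least 2 more groups (each remaining group adds at most 3) — so at least 3 groups are needed, and 3 is optimal.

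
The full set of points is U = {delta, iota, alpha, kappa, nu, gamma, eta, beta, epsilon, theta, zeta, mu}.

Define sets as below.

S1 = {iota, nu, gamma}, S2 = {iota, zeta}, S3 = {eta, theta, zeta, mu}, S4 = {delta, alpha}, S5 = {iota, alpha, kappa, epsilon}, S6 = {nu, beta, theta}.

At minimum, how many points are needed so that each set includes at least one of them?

3

Take H = {alpha, nu, zeta}. Each listed set contains at least one of these, so H is a hitting set of size 3.
The sets S1, S3, S4 are pairwise disjoint, so any hitting set needs a separate point for each — at least 3. Hence 3 is optimal.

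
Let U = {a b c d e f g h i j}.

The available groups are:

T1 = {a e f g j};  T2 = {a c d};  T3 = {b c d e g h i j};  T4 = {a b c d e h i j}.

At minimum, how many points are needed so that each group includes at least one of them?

2

Take T = {a, b}. Each listed group contains at least one of these, so T is a hitting set of size 2.
No single point lies in every group, so at least 2 are needed and 2 is optimal.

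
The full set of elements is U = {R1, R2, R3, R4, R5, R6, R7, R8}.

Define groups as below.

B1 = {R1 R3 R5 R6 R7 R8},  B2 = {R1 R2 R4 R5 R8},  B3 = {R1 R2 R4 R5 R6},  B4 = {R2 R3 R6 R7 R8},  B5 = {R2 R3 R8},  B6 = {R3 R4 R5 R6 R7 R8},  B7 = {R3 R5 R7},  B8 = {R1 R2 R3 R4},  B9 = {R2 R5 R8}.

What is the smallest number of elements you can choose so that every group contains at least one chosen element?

2

H = {R2, R3} meets every group (each contains at least one member of H), and |H| = 2.
No single element lies in every group, so at least 2 are needed and 2 is optimal.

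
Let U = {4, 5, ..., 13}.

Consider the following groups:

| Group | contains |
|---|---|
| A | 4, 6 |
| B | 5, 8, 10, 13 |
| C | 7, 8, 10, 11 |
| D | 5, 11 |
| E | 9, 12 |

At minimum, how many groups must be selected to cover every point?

Take {A, B, C, E}. Their union is {4, 5, 6, 7, 8, 9, 10, 11, 12, 13}, which is all 10 points.
Only C contains 7, so C is forced; the remaining 6 points need at least 3 more groups (each remaining group adds at most 2) — so at least 4 groups are needed, and 4 is optimal.

4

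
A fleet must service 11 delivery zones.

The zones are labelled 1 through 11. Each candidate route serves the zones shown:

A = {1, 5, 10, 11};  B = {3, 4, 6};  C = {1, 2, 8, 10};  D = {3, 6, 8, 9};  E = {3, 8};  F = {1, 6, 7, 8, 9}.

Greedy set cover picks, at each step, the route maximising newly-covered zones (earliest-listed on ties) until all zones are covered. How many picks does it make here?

4

Greedy: pick F (covers 5 new) → pick A (covers 3 new) → pick B (covers 2 new) → pick C (covers 1 new). Total picks: 4.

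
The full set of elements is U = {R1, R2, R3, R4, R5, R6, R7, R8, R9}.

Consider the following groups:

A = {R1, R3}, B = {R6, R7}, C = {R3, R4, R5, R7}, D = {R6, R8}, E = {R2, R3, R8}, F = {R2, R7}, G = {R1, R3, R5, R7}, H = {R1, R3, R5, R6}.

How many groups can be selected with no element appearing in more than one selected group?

3

A, D, F are pairwise disjoint (A={R1,R3}; D={R6,R8}; F={R2,R7}).
Every remaining group overlaps one of these, and no 4 of the listed groups are pairwise disjoint, so 3 is the maximum.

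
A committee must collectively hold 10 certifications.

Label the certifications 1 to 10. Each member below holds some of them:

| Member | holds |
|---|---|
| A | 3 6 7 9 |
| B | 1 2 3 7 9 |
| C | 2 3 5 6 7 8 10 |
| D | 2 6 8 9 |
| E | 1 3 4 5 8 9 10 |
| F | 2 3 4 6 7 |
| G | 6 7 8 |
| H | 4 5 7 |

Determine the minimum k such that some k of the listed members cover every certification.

Take {C, E}. Their union is {1, 2, 3, 4, 5, 6, 7, 8, 9, 10}, which is all 10 certifications.
No single member has all 10 certifications (the largest, C, has 7), so 2 is optimal.

2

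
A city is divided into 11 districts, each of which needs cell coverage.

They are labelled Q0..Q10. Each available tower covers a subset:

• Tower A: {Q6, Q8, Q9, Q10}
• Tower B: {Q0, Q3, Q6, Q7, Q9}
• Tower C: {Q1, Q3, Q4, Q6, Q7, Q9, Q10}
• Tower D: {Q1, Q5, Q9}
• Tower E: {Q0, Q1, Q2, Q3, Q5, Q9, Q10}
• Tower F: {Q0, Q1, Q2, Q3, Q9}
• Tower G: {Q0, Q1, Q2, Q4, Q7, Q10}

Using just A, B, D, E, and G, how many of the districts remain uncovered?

0

Union of A, B, D, E, G = {Q0, Q1, Q2, Q3, Q4, Q5, Q6, Q7, Q8, Q9, Q10} — that's every district, so 0 are uncovered.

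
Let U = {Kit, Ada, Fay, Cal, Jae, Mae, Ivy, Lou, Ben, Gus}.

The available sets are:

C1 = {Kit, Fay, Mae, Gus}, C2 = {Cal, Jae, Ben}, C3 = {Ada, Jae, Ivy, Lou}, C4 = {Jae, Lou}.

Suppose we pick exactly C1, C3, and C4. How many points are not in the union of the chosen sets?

Union of C1, C3, C4 = {Kit, Ada, Fay, Jae, Mae, Ivy, Lou, Gus}.
Not covered: Cal, Ben — 2 points.

2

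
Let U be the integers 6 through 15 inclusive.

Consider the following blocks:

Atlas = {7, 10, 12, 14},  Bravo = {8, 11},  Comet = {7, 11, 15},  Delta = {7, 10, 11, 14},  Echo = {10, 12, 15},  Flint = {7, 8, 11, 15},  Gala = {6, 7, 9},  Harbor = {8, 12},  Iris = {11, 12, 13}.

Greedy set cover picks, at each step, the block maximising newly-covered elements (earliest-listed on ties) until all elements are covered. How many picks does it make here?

Greedy: pick Atlas (covers 4 new) → pick Flint (covers 3 new) → pick Gala (covers 2 new) → pick Iris (covers 1 new). Total picks: 4.

4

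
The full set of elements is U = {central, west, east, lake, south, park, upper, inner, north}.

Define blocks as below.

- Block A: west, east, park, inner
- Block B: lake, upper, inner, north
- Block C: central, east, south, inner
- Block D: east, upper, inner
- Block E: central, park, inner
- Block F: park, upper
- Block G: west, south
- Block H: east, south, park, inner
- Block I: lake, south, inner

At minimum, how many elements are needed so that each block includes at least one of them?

3

Take T = {west, park, inner}. Each listed block contains at least one of these, so T is a hitting set of size 3.
No choice of 2 elements meets every block, so 3 is the minimum.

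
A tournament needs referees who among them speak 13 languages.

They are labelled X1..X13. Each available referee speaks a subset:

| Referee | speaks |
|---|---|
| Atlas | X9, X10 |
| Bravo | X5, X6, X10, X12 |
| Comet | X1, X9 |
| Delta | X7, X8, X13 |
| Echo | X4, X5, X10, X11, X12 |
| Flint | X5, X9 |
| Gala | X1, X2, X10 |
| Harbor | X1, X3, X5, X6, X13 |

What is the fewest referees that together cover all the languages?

Take {Comet, Delta, Echo, Gala, Harbor}. Their union is {X1, X2, X3, X4, X5, X6, X7, X8, X9, X10, X11, X12, X13}, which is all 13 languages.
No 4 of the 8 referees cover everything (all 70 combinations miss at least one language), so 5 is optimal.

5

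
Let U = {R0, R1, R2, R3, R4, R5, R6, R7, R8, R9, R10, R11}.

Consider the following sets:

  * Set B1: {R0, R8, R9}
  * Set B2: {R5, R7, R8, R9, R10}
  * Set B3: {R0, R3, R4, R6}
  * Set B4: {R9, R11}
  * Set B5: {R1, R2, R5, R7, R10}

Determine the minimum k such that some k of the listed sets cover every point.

Take {B2, B3, B4, B5}. Their union is {R0, R1, R2, R3, R4, R5, R6, R7, R8, R9, R10, R11}, which is all 12 points.
No 3 of the 5 sets cover everything (all 10 combinations miss at least one point), so 4 is optimal.

4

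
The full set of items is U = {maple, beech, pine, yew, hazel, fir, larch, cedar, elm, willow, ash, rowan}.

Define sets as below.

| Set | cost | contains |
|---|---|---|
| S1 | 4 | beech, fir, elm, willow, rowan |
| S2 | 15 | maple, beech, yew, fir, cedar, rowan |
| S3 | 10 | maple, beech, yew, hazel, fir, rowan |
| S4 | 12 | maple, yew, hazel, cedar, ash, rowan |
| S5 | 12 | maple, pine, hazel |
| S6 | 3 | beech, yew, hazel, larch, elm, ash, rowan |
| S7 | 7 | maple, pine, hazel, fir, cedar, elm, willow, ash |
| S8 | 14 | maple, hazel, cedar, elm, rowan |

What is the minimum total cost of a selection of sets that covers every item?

S6, S7 together cover every item (S6 ∪ S7 = {maple, beech, pine, yew, hazel, fir, larch, cedar, elm, willow, ash, rowan}); total cost 3 + 7 = 10.
No covering selection has total cost below 10.

10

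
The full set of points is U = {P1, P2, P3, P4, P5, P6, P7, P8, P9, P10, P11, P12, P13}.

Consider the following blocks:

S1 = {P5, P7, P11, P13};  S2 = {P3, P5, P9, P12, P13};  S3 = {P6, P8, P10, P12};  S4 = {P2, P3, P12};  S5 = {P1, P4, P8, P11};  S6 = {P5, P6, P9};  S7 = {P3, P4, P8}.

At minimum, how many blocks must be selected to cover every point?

S1, S3, S4, S5, and S6 cover everything between them: the union {P1, P2, P3, P4, P5, P6, P7, P8, P9, P10, P11, P12, P13} is all of U.
No 4 of the 7 blocks cover everything (all 35 combinations miss at least one point), so 5 is optimal.

5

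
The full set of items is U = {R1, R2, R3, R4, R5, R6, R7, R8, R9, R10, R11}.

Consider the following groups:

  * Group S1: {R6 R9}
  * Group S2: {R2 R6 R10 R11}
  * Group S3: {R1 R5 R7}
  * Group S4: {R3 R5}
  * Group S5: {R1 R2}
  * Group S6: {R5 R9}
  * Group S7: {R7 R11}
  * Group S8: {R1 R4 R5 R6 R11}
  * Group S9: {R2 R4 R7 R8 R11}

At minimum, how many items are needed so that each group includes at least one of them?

4

Take H = {R2, R5, R9, R11}. Each listed group contains at least one of these, so H is a hitting set of size 4.
The groups S1, S4, S5, S7 are pairwise disjoint, so any hitting set needs a separate item for each — at least 4. Hence 4 is optimal.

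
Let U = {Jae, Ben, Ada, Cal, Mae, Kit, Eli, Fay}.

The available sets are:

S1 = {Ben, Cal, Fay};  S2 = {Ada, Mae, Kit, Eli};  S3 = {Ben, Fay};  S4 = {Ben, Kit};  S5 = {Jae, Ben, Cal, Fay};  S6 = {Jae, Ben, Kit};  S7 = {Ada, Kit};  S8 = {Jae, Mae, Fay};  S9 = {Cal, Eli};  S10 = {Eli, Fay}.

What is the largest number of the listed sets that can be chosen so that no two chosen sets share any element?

3

S4, S8, S9 are pairwise disjoint (S4={Ben,Kit}; S8={Jae,Mae,Fay}; S9={Cal,Eli}).
Every remaining set overlaps one of these, and no 4 of the listed sets are pairwise disjoint, so 3 is the maximum.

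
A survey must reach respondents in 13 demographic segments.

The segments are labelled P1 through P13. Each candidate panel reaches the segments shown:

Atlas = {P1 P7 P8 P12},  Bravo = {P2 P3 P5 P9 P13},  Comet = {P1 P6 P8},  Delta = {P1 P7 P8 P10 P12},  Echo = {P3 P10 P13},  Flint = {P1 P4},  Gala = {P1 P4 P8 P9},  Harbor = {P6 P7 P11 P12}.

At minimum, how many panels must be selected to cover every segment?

4

Bravo and Delta and Flint and Harbor together: Bravo ∪ Delta ∪ Flint ∪ Harbor = {P1, P2, P3, P4, P5, P6, P7, P8, P9, P10, P11, P12, P13} — every segment is covered.
No 3 of the 8 panels cover everything (all 56 combinations miss at least one segment), so 4 is optimal.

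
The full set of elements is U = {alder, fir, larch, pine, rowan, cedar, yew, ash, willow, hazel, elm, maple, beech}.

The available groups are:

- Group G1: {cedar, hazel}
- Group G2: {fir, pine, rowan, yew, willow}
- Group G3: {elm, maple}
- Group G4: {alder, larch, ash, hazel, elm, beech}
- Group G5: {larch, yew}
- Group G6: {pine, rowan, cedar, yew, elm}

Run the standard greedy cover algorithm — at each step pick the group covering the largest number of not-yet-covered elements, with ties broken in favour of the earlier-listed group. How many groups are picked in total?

4

Greedy: pick G4 (covers 6 new) → pick G2 (covers 5 new) → pick G1 (covers 1 new) → pick G3 (covers 1 new). Total picks: 4.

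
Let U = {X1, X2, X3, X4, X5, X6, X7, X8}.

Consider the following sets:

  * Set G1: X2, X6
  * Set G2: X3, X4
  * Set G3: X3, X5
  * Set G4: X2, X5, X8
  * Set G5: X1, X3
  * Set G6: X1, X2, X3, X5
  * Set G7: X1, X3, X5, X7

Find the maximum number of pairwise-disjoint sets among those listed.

G1, G7 are pairwise disjoint (G1={X2,X6}; G7={X1,X3,X5,X7}).
Every remaining set overlaps one of these, and no 3 of the listed sets are pairwise disjoint, so 2 is the maximum.

2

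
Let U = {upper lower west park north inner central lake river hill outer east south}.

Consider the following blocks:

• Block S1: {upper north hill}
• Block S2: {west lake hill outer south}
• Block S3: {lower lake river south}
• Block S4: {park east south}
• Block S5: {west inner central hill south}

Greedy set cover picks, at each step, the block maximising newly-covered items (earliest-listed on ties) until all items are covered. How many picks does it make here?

Greedy: pick S2 (covers 5 new) → pick S1 (covers 2 new) → pick S3 (covers 2 new) → pick S4 (covers 2 new) → pick S5 (covers 2 new). Total picks: 5.

5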